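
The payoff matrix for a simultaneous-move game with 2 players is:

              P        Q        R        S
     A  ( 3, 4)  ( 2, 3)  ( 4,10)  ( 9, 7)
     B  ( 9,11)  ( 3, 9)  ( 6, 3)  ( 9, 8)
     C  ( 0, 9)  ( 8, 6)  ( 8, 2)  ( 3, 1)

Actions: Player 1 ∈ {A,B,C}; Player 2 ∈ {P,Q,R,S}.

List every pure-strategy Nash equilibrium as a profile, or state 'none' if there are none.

(A,P): not NE [P1→B gives 9>3; P2→R gives 10>4]
(A,Q): not NE [P1→C gives 8>2; P2→R gives 10>3]
(A,R): not NE [P1→C gives 8>4]
(A,S): not NE [P2→R gives 10>7]
(B,P): NE
(B,Q): not NE [P1→C gives 8>3; P2→P gives 11>9]
(B,R): not NE [P1→C gives 8>6; P2→P gives 11>3]
(B,S): not NE [P2→P gives 11>8]
(C,P): not NE [P1→B gives 9>0]
(C,Q): not NE [P2→P gives 9>6]
(C,R): not NE [P2→P gives 9>2]
(C,S): not NE [P1→B gives 9>3; P2→P gives 9>1]

NE set: (B,P)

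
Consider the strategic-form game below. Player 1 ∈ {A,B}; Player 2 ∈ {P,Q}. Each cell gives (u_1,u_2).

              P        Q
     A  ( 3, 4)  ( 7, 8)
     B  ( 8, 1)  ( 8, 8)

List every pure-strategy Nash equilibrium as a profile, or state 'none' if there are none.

PSNE = {(B,Q)}

(A,P): not NE [P1→B gives 8>3; P2→Q gives 8>4]
(A,Q): not NE [P1→B gives 8>7]
(B,P): not NE [P2→Q gives 8>1]
(B,Q): NE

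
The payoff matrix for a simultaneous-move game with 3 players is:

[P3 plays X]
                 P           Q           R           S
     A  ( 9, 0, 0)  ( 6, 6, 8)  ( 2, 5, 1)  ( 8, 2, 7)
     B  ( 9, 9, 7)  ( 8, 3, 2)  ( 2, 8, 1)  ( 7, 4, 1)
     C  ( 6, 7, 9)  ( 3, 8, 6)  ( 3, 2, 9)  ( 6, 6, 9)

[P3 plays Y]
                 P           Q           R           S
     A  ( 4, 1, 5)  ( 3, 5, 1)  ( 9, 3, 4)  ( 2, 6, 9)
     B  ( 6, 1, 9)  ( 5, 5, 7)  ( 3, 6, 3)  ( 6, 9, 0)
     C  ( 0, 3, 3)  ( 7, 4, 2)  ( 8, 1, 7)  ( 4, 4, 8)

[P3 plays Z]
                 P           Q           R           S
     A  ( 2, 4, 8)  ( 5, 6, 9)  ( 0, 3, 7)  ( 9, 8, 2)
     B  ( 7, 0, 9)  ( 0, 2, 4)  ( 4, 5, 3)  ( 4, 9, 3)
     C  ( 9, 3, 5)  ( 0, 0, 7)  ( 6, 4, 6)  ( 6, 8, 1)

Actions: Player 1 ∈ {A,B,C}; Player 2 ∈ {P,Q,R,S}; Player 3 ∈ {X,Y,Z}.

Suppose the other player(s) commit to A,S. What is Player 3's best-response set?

argmax u_3 = {Y}

u_3(X vs A,S) = 7
u_3(Y vs A,S) = 9
u_3(Z vs A,S) = 2
max payoff 9 at {Y}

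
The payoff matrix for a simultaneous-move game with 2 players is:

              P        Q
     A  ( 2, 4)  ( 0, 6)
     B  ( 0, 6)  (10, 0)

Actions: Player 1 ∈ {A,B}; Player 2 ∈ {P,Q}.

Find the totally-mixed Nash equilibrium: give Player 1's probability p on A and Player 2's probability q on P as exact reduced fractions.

P1 mixes 3/4 on A; P2 mixes 5/6 on P

P1 indiff ⇒ q·2+(1-q)·0 = q·0+(1-q)·10 ⇒ q(2) = (1-q)(10) ⇒ q = 5/6
P2 indiff ⇒ p·4+(1-p)·6 = p·6+(1-p)·0 ⇒ p(-2) = (1-p)(-6) ⇒ p = 3/4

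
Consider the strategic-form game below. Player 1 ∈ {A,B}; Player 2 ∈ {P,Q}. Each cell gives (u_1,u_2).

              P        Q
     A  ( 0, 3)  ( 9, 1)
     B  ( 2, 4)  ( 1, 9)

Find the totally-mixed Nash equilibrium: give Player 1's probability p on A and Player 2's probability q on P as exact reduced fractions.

(p,q) = (5/7, 4/5)

P1 indiff ⇒ q·0+(1-q)·9 = q·2+(1-q)·1 ⇒ q(-2) = (1-q)(-8) ⇒ q = 4/5
P2 indiff ⇒ p·3+(1-p)·4 = p·1+(1-p)·9 ⇒ p(2) = (1-p)(5) ⇒ p = 5/7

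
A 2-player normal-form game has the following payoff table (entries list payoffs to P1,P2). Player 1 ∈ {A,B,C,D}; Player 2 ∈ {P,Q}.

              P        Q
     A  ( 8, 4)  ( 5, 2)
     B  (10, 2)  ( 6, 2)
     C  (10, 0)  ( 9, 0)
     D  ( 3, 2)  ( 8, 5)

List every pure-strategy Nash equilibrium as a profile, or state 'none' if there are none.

PSNE = {(B,P), (C,P), (C,Q)}

(A,P): not NE [P1→C gives 10>8]
(A,Q): not NE [P1→C gives 9>5; P2→P gives 4>2]
(B,P): NE
(B,Q): not NE [P1→C gives 9>6]
(C,P): NE
(C,Q): NE
(D,P): not NE [P1→C gives 10>3; P2→Q gives 5>2]
(D,Q): not NE [P1→C gives 9>8]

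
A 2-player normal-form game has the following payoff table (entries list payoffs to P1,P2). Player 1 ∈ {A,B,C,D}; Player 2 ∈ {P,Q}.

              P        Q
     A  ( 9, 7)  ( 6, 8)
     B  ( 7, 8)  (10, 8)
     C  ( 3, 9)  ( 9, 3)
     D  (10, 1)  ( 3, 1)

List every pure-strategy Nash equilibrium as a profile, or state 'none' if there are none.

PSNE = {(B,Q), (D,P)}

(A,P): not NE [P1→D gives 10>9; P2→Q gives 8>7]
(A,Q): not NE [P1→B gives 10>6]
(B,P): not NE [P1→D gives 10>7]
(B,Q): NE
(C,P): not NE [P1→D gives 10>3]
(C,Q): not NE [P1→B gives 10>9; P2→P gives 9>3]
(D,P): NE
(D,Q): not NE [P1→B gives 10>3]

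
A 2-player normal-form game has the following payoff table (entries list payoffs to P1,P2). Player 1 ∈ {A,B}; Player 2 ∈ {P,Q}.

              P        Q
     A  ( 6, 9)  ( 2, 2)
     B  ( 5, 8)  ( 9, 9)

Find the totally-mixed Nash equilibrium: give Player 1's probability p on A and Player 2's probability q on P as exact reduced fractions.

P1 mixes 1/8 on A; P2 mixes 7/8 on P

P1 indiff ⇒ q·6+(1-q)·2 = q·5+(1-q)·9 ⇒ q(1) = (1-q)(7) ⇒ q = 7/8
P2 indiff ⇒ p·9+(1-p)·8 = p·2+(1-p)·9 ⇒ p(7) = (1-p)(1) ⇒ p = 1/8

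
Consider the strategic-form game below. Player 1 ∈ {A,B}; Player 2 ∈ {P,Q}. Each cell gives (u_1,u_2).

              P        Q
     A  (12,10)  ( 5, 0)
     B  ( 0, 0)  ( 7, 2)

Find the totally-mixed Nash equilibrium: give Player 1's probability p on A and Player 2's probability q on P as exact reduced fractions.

p=1/6, q=1/7

P1 indiff ⇒ q·12+(1-q)·5 = q·0+(1-q)·7 ⇒ q(12) = (1-q)(2) ⇒ q = 1/7
P2 indiff ⇒ p·10+(1-p)·0 = p·0+(1-p)·2 ⇒ p(10) = (1-p)(2) ⇒ p = 1/6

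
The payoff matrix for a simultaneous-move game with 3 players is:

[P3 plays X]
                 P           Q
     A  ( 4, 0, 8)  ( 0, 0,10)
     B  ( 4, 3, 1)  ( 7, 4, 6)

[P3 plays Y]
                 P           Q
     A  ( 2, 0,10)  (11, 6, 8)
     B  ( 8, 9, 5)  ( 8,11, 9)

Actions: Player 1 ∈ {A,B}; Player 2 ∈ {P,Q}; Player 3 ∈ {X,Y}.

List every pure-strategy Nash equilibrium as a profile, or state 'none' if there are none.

(A,P,X): not NE [P3→Y gives 10>8]
(A,P,Y): not NE [P1→B gives 8>2; P2→Q gives 6>0]
(A,Q,X): not NE [P1→B gives 7>0]
(A,Q,Y): not NE [P3→X gives 10>8]
(B,P,X): not NE [P2→Q gives 4>3; P3→Y gives 5>1]
(B,P,Y): not NE [P2→Q gives 11>9]
(B,Q,X): not NE [P3→Y gives 9>6]
(B,Q,Y): not NE [P1→A gives 11>8]

PSNE: ∅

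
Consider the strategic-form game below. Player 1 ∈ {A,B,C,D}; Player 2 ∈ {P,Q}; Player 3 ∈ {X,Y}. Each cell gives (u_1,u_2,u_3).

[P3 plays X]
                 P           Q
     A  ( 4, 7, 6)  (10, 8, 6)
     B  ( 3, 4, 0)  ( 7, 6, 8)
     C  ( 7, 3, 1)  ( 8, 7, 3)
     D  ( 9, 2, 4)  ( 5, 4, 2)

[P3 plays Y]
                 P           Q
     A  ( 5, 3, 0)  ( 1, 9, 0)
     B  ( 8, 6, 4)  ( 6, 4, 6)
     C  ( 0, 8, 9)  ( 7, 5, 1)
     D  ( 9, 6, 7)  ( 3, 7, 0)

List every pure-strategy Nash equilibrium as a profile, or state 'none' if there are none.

(A,P,X): not NE [P1→D gives 9>4; P2→Q gives 8>7]
(A,P,Y): not NE [P1→D gives 9>5; P2→Q gives 9>3; P3→X gives 6>0]
(A,Q,X): NE
(A,Q,Y): not NE [P1→C gives 7>1; P3→X gives 6>0]
(B,P,X): not NE [P1→D gives 9>3; P2→Q gives 6>4; P3→Y gives 4>0]
(B,P,Y): not NE [P1→D gives 9>8]
(B,Q,X): not NE [P1→A gives 10>7]
(B,Q,Y): not NE [P1→C gives 7>6; P2→P gives 6>4; P3→X gives 8>6]
(C,P,X): not NE [P1→D gives 9>7; P2→Q gives 7>3; P3→Y gives 9>1]
(C,P,Y): not NE [P1→D gives 9>0]
(C,Q,X): not NE [P1→A gives 10>8]
(C,Q,Y): not NE [P2→P gives 8>5; P3→X gives 3>1]
(D,P,X): not NE [P2→Q gives 4>2; P3→Y gives 7>4]
(D,P,Y): not NE [P2→Q gives 7>6]
(D,Q,X): not NE [P1→A gives 10>5]
(D,Q,Y): not NE [P1→C gives 7>3; P3→X gives 2>0]

Nash profiles: (A,Q,X)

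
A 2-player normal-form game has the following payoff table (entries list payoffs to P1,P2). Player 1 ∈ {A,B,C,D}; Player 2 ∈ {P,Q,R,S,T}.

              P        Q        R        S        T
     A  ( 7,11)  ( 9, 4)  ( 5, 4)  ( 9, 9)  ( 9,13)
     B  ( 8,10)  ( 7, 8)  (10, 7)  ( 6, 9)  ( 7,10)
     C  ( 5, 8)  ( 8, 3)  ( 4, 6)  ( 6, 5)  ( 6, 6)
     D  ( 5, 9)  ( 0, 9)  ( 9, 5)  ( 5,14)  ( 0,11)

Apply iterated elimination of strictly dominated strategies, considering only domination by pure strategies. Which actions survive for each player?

Survivors P1:{A,B} P2:{P,T}

P1 drop C (A beats it: P:7>5 Q:9>8 R:5>4 S:9>6 T:9>6)
P1 drop D (B beats it: P:8>5 Q:7>0 R:10>9 S:6>5 T:7>0)
P2 drop Q (P beats it: A:11>4 B:10>8)
P2 drop R (P beats it: A:11>4 B:10>7)
P2 drop S (P beats it: A:11>9 B:10>9)
P1→{A,B} P2→{P,T}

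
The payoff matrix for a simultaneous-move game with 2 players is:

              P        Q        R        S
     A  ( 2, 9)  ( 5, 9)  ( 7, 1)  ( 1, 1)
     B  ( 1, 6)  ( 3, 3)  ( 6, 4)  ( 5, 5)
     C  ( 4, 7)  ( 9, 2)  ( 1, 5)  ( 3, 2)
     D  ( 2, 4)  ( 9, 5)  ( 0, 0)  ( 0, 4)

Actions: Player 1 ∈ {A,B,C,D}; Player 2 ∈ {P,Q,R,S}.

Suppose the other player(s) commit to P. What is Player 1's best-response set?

u_1(A vs P) = 2
u_1(B vs P) = 1
u_1(C vs P) = 4
u_1(D vs P) = 2
max payoff 4 at {C}

BR_1 = {C}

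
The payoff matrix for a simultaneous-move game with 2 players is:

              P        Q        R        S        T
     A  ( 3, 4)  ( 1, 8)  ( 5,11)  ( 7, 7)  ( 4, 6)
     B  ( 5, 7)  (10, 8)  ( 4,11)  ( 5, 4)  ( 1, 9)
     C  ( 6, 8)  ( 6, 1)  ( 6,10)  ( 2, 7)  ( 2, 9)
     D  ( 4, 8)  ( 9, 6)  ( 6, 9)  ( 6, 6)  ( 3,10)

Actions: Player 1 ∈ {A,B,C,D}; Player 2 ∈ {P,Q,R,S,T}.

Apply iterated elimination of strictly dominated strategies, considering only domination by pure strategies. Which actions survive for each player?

Survivors P1:{A,C,D} P2:{R,T}

P2 drop P (R beats it: A:11>4 B:11>7 C:10>8 D:9>8)
P2 drop Q (R beats it: A:11>8 B:11>8 C:10>1 D:9>6)
P1 drop B (A beats it: R:5>4 S:7>5 T:4>1)
P2 drop S (R beats it: A:11>7 C:10>7 D:9>6)
P1→{A,C,D} P2→{R,T}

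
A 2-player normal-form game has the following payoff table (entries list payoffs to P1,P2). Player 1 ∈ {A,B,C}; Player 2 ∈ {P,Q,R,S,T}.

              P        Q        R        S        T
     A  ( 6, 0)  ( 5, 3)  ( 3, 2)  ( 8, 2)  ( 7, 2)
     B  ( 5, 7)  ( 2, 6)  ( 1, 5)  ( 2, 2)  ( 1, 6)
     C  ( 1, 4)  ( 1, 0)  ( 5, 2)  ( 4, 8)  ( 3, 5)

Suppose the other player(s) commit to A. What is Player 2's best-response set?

u_2(P vs A) = 0
u_2(Q vs A) = 3
u_2(R vs A) = 2
u_2(S vs A) = 2
u_2(T vs A) = 2
max payoff 3 at {Q}

P2 best: {Q}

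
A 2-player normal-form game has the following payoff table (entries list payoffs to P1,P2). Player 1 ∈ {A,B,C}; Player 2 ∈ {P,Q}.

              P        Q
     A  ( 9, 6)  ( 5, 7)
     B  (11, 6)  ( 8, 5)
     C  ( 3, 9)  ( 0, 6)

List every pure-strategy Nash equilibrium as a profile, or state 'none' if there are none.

(A,P): not NE [P1→B gives 11>9; P2→Q gives 7>6]
(A,Q): not NE [P1→B gives 8>5]
(B,P): NE
(B,Q): not NE [P2→P gives 6>5]
(C,P): not NE [P1→B gives 11>3]
(C,Q): not NE [P1→B gives 8>0; P2→P gives 9>6]

Nash profiles: (B,P)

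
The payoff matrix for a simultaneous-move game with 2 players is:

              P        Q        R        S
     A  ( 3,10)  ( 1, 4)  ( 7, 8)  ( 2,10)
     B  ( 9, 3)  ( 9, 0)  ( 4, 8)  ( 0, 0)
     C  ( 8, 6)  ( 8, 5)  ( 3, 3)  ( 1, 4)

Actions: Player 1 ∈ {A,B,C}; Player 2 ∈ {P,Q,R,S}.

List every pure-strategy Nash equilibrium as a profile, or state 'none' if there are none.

Nash profiles: (A,S)

(A,P): not NE [P1→B gives 9>3]
(A,Q): not NE [P1→B gives 9>1; P2→S gives 10>4]
(A,R): not NE [P2→S gives 10>8]
(A,S): NE
(B,P): not NE [P2→R gives 8>3]
(B,Q): not NE [P2→R gives 8>0]
(B,R): not NE [P1→A gives 7>4]
(B,S): not NE [P1→A gives 2>0; P2→R gives 8>0]
(C,P): not NE [P1→B gives 9>8]
(C,Q): not NE [P1→B gives 9>8; P2→P gives 6>5]
(C,R): not NE [P1→A gives 7>3; P2→P gives 6>3]
(C,S): not NE [P1→A gives 2>1; P2→P gives 6>4]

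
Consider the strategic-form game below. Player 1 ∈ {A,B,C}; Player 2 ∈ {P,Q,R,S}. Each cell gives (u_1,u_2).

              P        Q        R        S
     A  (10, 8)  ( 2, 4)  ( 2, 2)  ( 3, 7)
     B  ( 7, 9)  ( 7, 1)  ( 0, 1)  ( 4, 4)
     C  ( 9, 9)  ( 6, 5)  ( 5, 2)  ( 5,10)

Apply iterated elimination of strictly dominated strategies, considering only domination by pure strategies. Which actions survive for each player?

P2 drop Q (P beats it: A:8>4 B:9>1 C:9>5)
P1 drop B (C beats it: P:9>7 R:5>0 S:5>4)
P2 drop R (P beats it: A:8>2 C:9>2)
P1→{A,C} P2→{P,S}

Survivors P1:{A,C} P2:{P,S}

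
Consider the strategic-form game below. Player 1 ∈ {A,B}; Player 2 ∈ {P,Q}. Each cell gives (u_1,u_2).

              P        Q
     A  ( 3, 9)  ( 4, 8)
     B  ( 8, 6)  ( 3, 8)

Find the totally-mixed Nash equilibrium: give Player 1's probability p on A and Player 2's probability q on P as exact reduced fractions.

p=2/3, q=1/6

P1 indiff ⇒ q·3+(1-q)·4 = q·8+(1-q)·3 ⇒ q(-5) = (1-q)(-1) ⇒ q = 1/6
P2 indiff ⇒ p·9+(1-p)·6 = p·8+(1-p)·8 ⇒ p(1) = (1-p)(2) ⇒ p = 2/3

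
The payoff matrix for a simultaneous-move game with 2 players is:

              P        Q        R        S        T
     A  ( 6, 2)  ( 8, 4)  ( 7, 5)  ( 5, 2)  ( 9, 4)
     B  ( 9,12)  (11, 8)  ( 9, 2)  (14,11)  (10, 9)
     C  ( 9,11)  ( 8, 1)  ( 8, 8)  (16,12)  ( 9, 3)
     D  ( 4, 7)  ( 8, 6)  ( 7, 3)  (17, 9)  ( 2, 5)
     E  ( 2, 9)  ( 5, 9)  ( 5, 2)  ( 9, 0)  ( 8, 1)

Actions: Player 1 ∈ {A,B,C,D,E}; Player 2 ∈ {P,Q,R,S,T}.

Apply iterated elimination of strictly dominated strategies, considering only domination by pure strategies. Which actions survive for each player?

IESDS → P1:{B,C,D} P2:{P,S}

P1 drop A (B beats it: P:9>6 Q:11>8 R:9>7 S:14>5 T:10>9)
P1 drop E (B beats it: P:9>2 Q:11>5 R:9>5 S:14>9 T:10>8)
P2 drop Q (P beats it: B:12>8 C:11>1 D:7>6)
P2 drop R (P beats it: B:12>2 C:11>8 D:7>3)
P2 drop T (P beats it: B:12>9 C:11>3 D:7>5)
P1→{B,C,D} P2→{P,S}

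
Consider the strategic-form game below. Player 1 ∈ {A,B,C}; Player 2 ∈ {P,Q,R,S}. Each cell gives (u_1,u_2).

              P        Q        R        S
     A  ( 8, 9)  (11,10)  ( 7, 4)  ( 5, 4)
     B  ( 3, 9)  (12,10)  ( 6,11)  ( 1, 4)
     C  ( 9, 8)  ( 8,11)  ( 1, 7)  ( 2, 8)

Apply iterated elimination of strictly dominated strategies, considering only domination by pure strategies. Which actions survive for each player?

P2 drop P (Q beats it: A:10>9 B:10>9 C:11>8)
P1 drop C (A beats it: Q:11>8 R:7>1 S:5>2)
P2 drop S (Q beats it: A:10>4 B:10>4)
P1→{A,B} P2→{Q,R}

Remaining: P1:{A,B} P2:{Q,R}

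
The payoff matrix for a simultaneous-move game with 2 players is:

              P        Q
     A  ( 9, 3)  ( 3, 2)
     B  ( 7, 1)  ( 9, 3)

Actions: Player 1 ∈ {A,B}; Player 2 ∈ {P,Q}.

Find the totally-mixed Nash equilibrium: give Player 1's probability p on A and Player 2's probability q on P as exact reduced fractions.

P1 mixes 2/3 on A; P2 mixes 3/4 on P

P1 indiff ⇒ q·9+(1-q)·3 = q·7+(1-q)·9 ⇒ q(2) = (1-q)(6) ⇒ q = 3/4
P2 indiff ⇒ p·3+(1-p)·1 = p·2+(1-p)·3 ⇒ p(1) = (1-p)(2) ⇒ p = 2/3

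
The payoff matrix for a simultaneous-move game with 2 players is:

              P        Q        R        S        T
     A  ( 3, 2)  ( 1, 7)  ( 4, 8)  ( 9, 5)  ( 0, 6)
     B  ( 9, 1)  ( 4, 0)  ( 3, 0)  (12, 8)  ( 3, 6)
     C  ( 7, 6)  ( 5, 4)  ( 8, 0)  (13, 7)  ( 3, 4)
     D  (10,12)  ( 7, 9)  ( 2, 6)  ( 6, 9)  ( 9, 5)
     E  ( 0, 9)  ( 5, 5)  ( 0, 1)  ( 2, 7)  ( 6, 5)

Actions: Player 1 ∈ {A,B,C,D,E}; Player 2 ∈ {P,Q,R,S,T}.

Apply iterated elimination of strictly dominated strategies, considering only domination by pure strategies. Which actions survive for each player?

Survivors P1:{B,C,D} P2:{P,S}

P1 drop A (C beats it: P:7>3 Q:5>1 R:8>4 S:13>9 T:3>0)
P1 drop E (D beats it: P:10>0 Q:7>5 R:2>0 S:6>2 T:9>6)
P2 drop Q (P beats it: B:1>0 C:6>4 D:12>9)
P2 drop R (P beats it: B:1>0 C:6>0 D:12>6)
P2 drop T (S beats it: B:8>6 C:7>4 D:9>5)
P1→{B,C,D} P2→{P,S}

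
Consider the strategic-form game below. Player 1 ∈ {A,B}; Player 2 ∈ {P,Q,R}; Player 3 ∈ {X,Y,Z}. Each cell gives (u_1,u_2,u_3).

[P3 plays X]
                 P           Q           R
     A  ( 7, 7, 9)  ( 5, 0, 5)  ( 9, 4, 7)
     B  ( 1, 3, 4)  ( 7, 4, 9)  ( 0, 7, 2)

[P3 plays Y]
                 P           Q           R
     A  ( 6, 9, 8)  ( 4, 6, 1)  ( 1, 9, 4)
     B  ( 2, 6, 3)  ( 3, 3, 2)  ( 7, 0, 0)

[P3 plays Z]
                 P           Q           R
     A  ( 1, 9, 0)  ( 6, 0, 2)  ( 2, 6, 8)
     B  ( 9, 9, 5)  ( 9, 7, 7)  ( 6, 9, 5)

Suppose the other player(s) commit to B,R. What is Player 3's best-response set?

BR_3 = {Z}

u_3(X vs B,R) = 2
u_3(Y vs B,R) = 0
u_3(Z vs B,R) = 5
max payoff 5 at {Z}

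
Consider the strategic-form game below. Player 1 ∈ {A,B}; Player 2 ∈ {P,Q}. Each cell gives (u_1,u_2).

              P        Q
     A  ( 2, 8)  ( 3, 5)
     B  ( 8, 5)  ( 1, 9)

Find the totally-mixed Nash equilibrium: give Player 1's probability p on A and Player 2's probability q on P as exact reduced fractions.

P1 indiff ⇒ q·2+(1-q)·3 = q·8+(1-q)·1 ⇒ q(-6) = (1-q)(-2) ⇒ q = 1/4
P2 indiff ⇒ p·8+(1-p)·5 = p·5+(1-p)·9 ⇒ p(3) = (1-p)(4) ⇒ p = 4/7

P1 mixes 4/7 on A; P2 mixes 1/4 on P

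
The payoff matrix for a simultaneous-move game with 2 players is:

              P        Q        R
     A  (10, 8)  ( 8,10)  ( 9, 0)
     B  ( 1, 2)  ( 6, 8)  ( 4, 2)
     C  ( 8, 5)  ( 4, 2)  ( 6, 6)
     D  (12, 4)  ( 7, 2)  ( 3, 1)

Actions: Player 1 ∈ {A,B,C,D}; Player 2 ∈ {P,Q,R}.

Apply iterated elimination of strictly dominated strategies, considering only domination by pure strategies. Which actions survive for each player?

Remaining: P1:{A,D} P2:{P,Q}

P1 drop B (A beats it: P:10>1 Q:8>6 R:9>4)
P1 drop C (A beats it: P:10>8 Q:8>4 R:9>6)
P2 drop R (P beats it: A:8>0 D:4>1)
P1→{A,D} P2→{P,Q}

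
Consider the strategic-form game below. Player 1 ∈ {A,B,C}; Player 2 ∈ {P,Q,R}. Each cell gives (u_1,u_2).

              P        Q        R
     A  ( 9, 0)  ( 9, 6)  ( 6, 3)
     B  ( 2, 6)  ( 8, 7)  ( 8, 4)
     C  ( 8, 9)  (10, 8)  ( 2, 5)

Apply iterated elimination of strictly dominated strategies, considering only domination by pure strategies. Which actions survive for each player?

P2 drop R (Q beats it: A:6>3 B:7>4 C:8>5)
P1 drop B (A beats it: P:9>2 Q:9>8)
P1→{A,C} P2→{P,Q}

Survivors P1:{A,C} P2:{P,Q}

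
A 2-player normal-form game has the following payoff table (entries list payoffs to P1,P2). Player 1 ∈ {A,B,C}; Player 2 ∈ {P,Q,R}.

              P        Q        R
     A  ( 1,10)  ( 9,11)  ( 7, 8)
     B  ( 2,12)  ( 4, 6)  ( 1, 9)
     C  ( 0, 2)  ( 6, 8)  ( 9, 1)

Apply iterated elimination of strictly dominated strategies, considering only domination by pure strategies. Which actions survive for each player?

Survivors P1:{A,B} P2:{P,Q}

P2 drop R (P beats it: A:10>8 B:12>9 C:2>1)
P1 drop C (A beats it: P:1>0 Q:9>6)
P1→{A,B} P2→{P,Q}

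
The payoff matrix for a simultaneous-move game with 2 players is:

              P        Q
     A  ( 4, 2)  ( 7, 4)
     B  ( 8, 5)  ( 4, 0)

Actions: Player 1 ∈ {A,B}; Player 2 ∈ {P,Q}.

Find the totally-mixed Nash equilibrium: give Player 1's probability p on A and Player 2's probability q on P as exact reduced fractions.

P1 indiff ⇒ q·4+(1-q)·7 = q·8+(1-q)·4 ⇒ q(-4) = (1-q)(-3) ⇒ q = 3/7
P2 indiff ⇒ p·2+(1-p)·5 = p·4+(1-p)·0 ⇒ p(-2) = (1-p)(-5) ⇒ p = 5/7

P1 mixes 5/7 on A; P2 mixes 3/7 on P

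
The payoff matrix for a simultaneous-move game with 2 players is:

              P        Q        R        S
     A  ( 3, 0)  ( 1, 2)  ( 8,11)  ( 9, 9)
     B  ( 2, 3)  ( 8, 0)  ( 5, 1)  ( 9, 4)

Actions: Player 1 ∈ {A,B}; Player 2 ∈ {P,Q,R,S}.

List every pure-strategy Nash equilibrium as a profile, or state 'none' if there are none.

PSNE = {(A,R), (B,S)}

(A,P): not NE [P2→R gives 11>0]
(A,Q): not NE [P1→B gives 8>1; P2→R gives 11>2]
(A,R): NE
(A,S): not NE [P2→R gives 11>9]
(B,P): not NE [P1→A gives 3>2; P2→S gives 4>3]
(B,Q): not NE [P2→S gives 4>0]
(B,R): not NE [P1→A gives 8>5; P2→S gives 4>1]
(B,S): NE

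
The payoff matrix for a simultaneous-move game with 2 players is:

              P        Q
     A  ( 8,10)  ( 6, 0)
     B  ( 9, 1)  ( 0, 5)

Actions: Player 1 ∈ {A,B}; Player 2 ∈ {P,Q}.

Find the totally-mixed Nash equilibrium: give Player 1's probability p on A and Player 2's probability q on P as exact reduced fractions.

P1 indiff ⇒ q·8+(1-q)·6 = q·9+(1-q)·0 ⇒ q(-1) = (1-q)(-6) ⇒ q = 6/7
P2 indiff ⇒ p·10+(1-p)·1 = p·0+(1-p)·5 ⇒ p(10) = (1-p)(4) ⇒ p = 2/7

P1 mixes 2/7 on A; P2 mixes 6/7 on P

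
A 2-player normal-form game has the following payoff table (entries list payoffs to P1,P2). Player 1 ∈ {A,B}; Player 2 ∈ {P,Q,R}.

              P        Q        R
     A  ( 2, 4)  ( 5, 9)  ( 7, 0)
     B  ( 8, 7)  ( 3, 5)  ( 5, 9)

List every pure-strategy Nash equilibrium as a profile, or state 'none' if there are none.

(A,P): not NE [P1→B gives 8>2; P2→Q gives 9>4]
(A,Q): NE
(A,R): not NE [P2→Q gives 9>0]
(B,P): not NE [P2→R gives 9>7]
(B,Q): not NE [P1→A gives 5>3; P2→R gives 9>5]
(B,R): not NE [P1→A gives 7>5]

PSNE = {(A,Q)}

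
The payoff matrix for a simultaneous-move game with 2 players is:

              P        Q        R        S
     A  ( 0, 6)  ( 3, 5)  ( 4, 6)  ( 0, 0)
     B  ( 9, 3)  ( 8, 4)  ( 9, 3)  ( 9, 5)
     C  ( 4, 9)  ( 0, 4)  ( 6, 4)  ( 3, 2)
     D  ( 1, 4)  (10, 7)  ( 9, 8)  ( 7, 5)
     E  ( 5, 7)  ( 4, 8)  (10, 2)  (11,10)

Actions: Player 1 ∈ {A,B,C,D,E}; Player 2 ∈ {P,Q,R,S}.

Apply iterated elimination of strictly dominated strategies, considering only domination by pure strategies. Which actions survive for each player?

P1 drop A (B beats it: P:9>0 Q:8>3 R:9>4 S:9>0)
P1 drop C (B beats it: P:9>4 Q:8>0 R:9>6 S:9>3)
P2 drop P (Q beats it: B:4>3 D:7>4 E:8>7)
P1→{B,D,E} P2→{Q,R,S}

Survivors P1:{B,D,E} P2:{Q,R,S}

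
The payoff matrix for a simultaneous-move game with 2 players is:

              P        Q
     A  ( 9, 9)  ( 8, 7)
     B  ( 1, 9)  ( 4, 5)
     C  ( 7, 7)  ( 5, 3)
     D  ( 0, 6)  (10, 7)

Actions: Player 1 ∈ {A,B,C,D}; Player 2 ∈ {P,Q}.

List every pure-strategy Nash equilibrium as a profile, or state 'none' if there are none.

PSNE = {(A,P), (D,Q)}

(A,P): NE
(A,Q): not NE [P1→D gives 10>8; P2→P gives 9>7]
(B,P): not NE [P1→A gives 9>1]
(B,Q): not NE [P1→D gives 10>4; P2→P gives 9>5]
(C,P): not NE [P1→A gives 9>7]
(C,Q): not NE [P1→D gives 10>5; P2→P gives 7>3]
(D,P): not NE [P1→A gives 9>0; P2→Q gives 7>6]
(D,Q): NE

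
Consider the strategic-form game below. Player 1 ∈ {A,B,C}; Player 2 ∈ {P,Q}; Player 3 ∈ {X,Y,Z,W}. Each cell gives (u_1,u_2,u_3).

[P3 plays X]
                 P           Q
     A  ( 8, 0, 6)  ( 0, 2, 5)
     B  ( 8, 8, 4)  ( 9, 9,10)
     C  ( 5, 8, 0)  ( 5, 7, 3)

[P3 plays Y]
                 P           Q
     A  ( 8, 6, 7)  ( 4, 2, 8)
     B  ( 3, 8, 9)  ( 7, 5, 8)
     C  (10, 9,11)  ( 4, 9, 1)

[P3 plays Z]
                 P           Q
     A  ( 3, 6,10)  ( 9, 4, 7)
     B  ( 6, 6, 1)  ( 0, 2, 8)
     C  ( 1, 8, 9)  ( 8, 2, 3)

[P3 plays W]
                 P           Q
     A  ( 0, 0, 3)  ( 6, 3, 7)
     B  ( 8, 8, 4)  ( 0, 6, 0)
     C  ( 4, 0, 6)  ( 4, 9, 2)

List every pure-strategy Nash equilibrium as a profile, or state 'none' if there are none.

(A,P,X): not NE [P2→Q gives 2>0; P3→Z gives 10>6]
(A,P,Y): not NE [P1→C gives 10>8; P3→Z gives 10>7]
(A,P,Z): not NE [P1→B gives 6>3]
(A,P,W): not NE [P1→B gives 8>0; P2→Q gives 3>0; P3→Z gives 10>3]
(A,Q,X): not NE [P1→B gives 9>0; P3→Y gives 8>5]
(A,Q,Y): not NE [P1→B gives 7>4; P2→P gives 6>2]
(A,Q,Z): not NE [P2→P gives 6>4; P3→Y gives 8>7]
(A,Q,W): not NE [P3→Y gives 8>7]
(B,P,X): not NE [P2→Q gives 9>8; P3→Y gives 9>4]
(B,P,Y): not NE [P1→C gives 10>3]
(B,P,Z): not NE [P3→Y gives 9>1]
(B,P,W): not NE [P3→Y gives 9>4]
(B,Q,X): NE
(B,Q,Y): not NE [P2→P gives 8>5; P3→X gives 10>8]
(B,Q,Z): not NE [P1→A gives 9>0; P2→P gives 6>2; P3→X gives 10>8]
(B,Q,W): not NE [P1→A gives 6>0; P2→P gives 8>6; P3→X gives 10>0]
(C,P,X): not NE [P1→B gives 8>5; P3→Y gives 11>0]
(C,P,Y): NE
(C,P,Z): not NE [P1→B gives 6>1; P3→Y gives 11>9]
(C,P,W): not NE [P1→B gives 8>4; P2→Q gives 9>0; P3→Y gives 11>6]
(C,Q,X): not NE [P1→B gives 9>5; P2→P gives 8>7]
(C,Q,Y): not NE [P1→B gives 7>4; P3→Z gives 3>1]
(C,Q,Z): not NE [P1→A gives 9>8; P2→P gives 8>2]
(C,Q,W): not NE [P1→A gives 6>4; P3→Z gives 3>2]

PSNE = {(B,Q,X), (C,P,Y)}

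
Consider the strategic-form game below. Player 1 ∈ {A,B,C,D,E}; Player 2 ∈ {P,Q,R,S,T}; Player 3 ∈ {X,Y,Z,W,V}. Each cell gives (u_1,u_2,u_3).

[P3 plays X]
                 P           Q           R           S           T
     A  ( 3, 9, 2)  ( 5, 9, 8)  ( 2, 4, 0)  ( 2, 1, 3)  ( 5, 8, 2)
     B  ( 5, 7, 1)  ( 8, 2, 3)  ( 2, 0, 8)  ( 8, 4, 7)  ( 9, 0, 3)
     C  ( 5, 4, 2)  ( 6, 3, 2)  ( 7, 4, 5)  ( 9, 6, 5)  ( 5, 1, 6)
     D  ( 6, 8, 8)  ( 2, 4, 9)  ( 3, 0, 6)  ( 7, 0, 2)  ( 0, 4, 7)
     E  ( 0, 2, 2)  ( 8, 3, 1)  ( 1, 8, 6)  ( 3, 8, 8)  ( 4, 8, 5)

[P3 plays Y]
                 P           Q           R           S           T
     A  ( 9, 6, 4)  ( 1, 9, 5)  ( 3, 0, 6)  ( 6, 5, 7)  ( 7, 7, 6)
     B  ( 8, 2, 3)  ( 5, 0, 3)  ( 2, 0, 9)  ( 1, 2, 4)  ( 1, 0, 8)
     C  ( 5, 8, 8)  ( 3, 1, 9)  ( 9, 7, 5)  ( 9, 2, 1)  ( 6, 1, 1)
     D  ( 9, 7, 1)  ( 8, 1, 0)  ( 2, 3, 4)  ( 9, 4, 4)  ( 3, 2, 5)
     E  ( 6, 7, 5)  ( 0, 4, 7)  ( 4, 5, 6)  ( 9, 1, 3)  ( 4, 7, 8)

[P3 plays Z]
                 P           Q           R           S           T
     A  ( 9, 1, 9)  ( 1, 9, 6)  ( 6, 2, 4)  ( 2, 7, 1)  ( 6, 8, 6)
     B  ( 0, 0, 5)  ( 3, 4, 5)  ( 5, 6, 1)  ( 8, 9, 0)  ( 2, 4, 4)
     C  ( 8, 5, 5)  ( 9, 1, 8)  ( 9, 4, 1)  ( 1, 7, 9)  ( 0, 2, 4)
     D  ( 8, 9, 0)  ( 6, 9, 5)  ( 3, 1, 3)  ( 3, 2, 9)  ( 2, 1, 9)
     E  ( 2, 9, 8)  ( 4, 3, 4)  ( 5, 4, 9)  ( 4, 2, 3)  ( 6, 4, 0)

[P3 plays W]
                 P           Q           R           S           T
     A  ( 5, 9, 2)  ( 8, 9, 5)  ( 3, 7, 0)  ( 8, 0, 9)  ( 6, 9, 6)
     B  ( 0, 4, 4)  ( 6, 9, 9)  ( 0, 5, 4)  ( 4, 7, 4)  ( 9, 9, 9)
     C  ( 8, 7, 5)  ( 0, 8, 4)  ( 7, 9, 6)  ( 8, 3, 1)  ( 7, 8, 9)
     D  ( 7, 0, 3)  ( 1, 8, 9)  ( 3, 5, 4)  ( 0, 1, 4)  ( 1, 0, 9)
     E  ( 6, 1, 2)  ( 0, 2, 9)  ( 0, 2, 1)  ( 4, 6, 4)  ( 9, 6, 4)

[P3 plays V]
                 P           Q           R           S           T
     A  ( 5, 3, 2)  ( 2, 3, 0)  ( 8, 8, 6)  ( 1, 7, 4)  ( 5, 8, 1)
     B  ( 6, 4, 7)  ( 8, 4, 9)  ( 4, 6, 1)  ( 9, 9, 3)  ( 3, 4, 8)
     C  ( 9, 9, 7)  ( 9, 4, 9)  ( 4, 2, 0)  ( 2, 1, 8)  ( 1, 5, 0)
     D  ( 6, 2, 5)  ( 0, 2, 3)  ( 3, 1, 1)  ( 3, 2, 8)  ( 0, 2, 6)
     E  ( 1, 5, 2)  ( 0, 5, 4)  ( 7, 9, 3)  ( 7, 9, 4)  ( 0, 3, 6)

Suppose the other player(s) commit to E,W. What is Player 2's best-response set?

BR_2 = {S,T}

u_2(P vs E,W) = 1
u_2(Q vs E,W) = 2
u_2(R vs E,W) = 2
u_2(S vs E,W) = 6
u_2(T vs E,W) = 6
max payoff 6 at {S,T}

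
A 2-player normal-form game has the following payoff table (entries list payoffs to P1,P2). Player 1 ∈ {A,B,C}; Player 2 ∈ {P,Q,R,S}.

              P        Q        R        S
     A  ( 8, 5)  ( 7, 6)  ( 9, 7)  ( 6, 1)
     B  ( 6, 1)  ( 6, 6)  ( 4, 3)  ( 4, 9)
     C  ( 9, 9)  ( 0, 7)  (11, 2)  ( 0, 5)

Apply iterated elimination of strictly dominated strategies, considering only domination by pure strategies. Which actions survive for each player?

P1 drop B (A beats it: P:8>6 Q:7>6 R:9>4 S:6>4)
P2 drop S (P beats it: A:5>1 C:9>5)
P1→{A,C} P2→{P,Q,R}

Remaining: P1:{A,C} P2:{P,Q,R}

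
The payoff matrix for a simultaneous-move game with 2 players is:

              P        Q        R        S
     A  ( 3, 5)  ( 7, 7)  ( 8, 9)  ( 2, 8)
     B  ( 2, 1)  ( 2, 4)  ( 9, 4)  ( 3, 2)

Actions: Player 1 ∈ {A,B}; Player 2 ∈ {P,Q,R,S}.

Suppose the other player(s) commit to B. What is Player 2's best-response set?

u_2(P vs B) = 1
u_2(Q vs B) = 4
u_2(R vs B) = 4
u_2(S vs B) = 2
max payoff 4 at {Q,R}

P2 best: {Q,R}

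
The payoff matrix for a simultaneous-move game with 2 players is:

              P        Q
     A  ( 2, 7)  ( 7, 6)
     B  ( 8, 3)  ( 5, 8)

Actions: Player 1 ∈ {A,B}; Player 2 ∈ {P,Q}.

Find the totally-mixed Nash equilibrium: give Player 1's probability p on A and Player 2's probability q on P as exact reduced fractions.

P1 indiff ⇒ q·2+(1-q)·7 = q·8+(1-q)·5 ⇒ q(-6) = (1-q)(-2) ⇒ q = 1/4
P2 indiff ⇒ p·7+(1-p)·3 = p·6+(1-p)·8 ⇒ p(1) = (1-p)(5) ⇒ p = 5/6

p=5/6, q=1/4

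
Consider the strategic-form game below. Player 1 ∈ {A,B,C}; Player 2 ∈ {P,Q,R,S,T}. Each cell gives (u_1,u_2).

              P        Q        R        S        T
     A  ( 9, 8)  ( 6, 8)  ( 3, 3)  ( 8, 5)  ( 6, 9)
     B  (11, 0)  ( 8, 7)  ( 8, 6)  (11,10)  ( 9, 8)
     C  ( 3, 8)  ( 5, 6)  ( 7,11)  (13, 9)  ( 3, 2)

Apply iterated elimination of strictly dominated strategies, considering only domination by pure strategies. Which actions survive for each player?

P1 drop A (B beats it: P:11>9 Q:8>6 R:8>3 S:11>8 T:9>6)
P2 drop P (R beats it: B:6>0 C:11>8)
P2 drop Q (S beats it: B:10>7 C:9>6)
P2 drop T (S beats it: B:10>8 C:9>2)
P1→{B,C} P2→{R,S}

IESDS → P1:{B,C} P2:{R,S}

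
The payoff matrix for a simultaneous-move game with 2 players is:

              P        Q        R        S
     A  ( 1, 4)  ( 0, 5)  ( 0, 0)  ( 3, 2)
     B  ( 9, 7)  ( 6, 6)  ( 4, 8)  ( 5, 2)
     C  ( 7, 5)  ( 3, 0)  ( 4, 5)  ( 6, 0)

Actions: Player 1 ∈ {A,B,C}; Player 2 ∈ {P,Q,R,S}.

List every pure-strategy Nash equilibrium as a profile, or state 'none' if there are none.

(A,P): not NE [P1→B gives 9>1; P2→Q gives 5>4]
(A,Q): not NE [P1→B gives 6>0]
(A,R): not NE [P1→C gives 4>0; P2→Q gives 5>0]
(A,S): not NE [P1→C gives 6>3; P2→Q gives 5>2]
(B,P): not NE [P2→R gives 8>7]
(B,Q): not NE [P2→R gives 8>6]
(B,R): NE
(B,S): not NE [P1→C gives 6>5; P2→R gives 8>2]
(C,P): not NE [P1→B gives 9>7]
(C,Q): not NE [P1→B gives 6>3; P2→R gives 5>0]
(C,R): NE
(C,S): not NE [P2→R gives 5>0]

PSNE = {(B,R), (C,R)}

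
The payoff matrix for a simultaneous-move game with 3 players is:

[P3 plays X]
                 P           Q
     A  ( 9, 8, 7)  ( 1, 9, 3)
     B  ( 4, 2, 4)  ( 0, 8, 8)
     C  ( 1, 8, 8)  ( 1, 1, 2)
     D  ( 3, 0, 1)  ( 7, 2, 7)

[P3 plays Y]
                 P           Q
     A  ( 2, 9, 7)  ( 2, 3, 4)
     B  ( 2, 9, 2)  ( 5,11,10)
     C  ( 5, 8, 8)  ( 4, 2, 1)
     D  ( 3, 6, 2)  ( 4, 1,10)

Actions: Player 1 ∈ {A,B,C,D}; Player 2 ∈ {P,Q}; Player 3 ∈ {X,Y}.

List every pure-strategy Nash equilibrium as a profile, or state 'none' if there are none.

(A,P,X): not NE [P2→Q gives 9>8]
(A,P,Y): not NE [P1→C gives 5>2]
(A,Q,X): not NE [P1→D gives 7>1; P3→Y gives 4>3]
(A,Q,Y): not NE [P1→B gives 5>2; P2→P gives 9>3]
(B,P,X): not NE [P1→A gives 9>4; P2→Q gives 8>2]
(B,P,Y): not NE [P1→C gives 5>2; P2→Q gives 11>9; P3→X gives 4>2]
(B,Q,X): not NE [P1→D gives 7>0; P3→Y gives 10>8]
(B,Q,Y): NE
(C,P,X): not NE [P1→A gives 9>1]
(C,P,Y): NE
(C,Q,X): not NE [P1→D gives 7>1; P2→P gives 8>1]
(C,Q,Y): not NE [P1→B gives 5>4; P2→P gives 8>2; P3→X gives 2>1]
(D,P,X): not NE [P1→A gives 9>3; P2→Q gives 2>0; P3→Y gives 2>1]
(D,P,Y): not NE [P1→C gives 5>3]
(D,Q,X): not NE [P3→Y gives 10>7]
(D,Q,Y): not NE [P1→B gives 5>4; P2→P gives 6>1]

Nash profiles: (B,Q,Y), (C,P,Y)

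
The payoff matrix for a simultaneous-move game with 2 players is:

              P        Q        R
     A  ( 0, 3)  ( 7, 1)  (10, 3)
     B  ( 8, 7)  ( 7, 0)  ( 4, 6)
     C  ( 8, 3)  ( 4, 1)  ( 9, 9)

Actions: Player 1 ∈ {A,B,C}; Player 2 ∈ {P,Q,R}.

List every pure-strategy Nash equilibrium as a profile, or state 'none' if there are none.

NE set: (A,R), (B,P)

(A,P): not NE [P1→C gives 8>0]
(A,Q): not NE [P2→R gives 3>1]
(A,R): NE
(B,P): NE
(B,Q): not NE [P2→P gives 7>0]
(B,R): not NE [P1→A gives 10>4; P2→P gives 7>6]
(C,P): not NE [P2→R gives 9>3]
(C,Q): not NE [P1→B gives 7>4; P2→R gives 9>1]
(C,R): not NE [P1→A gives 10>9]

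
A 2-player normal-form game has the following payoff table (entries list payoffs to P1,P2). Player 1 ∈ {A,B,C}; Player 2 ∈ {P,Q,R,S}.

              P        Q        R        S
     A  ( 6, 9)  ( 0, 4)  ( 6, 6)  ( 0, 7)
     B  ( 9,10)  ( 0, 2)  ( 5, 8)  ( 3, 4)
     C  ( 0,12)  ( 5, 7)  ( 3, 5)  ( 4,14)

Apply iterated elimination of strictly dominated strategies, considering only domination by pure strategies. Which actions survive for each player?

IESDS → P1:{B,C} P2:{P,S}

P2 drop Q (P beats it: A:9>4 B:10>2 C:12>7)
P2 drop R (P beats it: A:9>6 B:10>8 C:12>5)
P1 drop A (B beats it: P:9>6 S:3>0)
P1→{B,C} P2→{P,S}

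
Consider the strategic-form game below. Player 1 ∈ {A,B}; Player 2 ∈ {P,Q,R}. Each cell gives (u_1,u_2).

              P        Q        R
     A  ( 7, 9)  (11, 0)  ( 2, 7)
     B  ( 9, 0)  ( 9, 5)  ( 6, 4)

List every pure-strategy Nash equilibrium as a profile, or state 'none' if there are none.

(A,P): not NE [P1→B gives 9>7]
(A,Q): not NE [P2→P gives 9>0]
(A,R): not NE [P1→B gives 6>2; P2→P gives 9>7]
(B,P): not NE [P2→Q gives 5>0]
(B,Q): not NE [P1→A gives 11>9]
(B,R): not NE [P2→Q gives 5>4]

PSNE: ∅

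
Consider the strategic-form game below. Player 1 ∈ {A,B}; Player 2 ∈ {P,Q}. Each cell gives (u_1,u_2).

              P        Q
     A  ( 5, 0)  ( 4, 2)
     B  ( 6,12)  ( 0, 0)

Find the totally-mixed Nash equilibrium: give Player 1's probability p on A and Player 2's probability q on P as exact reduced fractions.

P1 indiff ⇒ q·5+(1-q)·4 = q·6+(1-q)·0 ⇒ q(-1) = (1-q)(-4) ⇒ q = 4/5
P2 indiff ⇒ p·0+(1-p)·12 = p·2+(1-p)·0 ⇒ p(-2) = (1-p)(-12) ⇒ p = 6/7

(p,q) = (6/7, 4/5)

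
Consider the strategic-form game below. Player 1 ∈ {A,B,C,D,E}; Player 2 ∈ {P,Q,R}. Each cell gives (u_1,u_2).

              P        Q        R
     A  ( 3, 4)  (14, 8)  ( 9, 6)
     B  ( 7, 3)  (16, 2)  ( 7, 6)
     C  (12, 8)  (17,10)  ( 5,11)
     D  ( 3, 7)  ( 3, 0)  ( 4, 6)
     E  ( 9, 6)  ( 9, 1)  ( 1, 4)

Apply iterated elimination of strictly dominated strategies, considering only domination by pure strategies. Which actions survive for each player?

Survivors P1:{A,B,C} P2:{Q,R}

P1 drop D (B beats it: P:7>3 Q:16>3 R:7>4)
P1 drop E (C beats it: P:12>9 Q:17>9 R:5>1)
P2 drop P (R beats it: A:6>4 B:6>3 C:11>8)
P1→{A,B,C} P2→{Q,R}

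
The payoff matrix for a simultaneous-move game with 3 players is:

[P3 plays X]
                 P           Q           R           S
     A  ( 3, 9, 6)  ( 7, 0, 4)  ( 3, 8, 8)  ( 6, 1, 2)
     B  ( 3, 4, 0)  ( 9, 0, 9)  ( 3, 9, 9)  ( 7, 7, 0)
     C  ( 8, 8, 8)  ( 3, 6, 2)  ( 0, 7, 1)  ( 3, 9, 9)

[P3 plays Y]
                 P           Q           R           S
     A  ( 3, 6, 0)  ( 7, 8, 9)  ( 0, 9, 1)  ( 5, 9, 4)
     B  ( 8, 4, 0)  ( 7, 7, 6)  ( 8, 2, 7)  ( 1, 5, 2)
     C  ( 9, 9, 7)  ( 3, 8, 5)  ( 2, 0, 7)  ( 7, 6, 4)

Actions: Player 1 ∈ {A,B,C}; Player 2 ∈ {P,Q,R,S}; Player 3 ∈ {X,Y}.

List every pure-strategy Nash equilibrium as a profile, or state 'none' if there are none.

NE set: (B,R,X)

(A,P,X): not NE [P1→C gives 8>3]
(A,P,Y): not NE [P1→C gives 9>3; P2→S gives 9>6; P3→X gives 6>0]
(A,Q,X): not NE [P1→B gives 9>7; P2→P gives 9>0; P3→Y gives 9>4]
(A,Q,Y): not NE [P2→S gives 9>8]
(A,R,X): not NE [P2→P gives 9>8]
(A,R,Y): not NE [P1→B gives 8>0; P3→X gives 8>1]
(A,S,X): not NE [P1→B gives 7>6; P2→P gives 9>1; P3→Y gives 4>2]
(A,S,Y): not NE [P1→C gives 7>5]
(B,P,X): not NE [P1→C gives 8>3; P2→R gives 9>4]
(B,P,Y): not NE [P1→C gives 9>8; P2→Q gives 7>4]
(B,Q,X): not NE [P2→R gives 9>0]
(B,Q,Y): not NE [P3→X gives 9>6]
(B,R,X): NE
(B,R,Y): not NE [P2→Q gives 7>2; P3→X gives 9>7]
(B,S,X): not NE [P2→R gives 9>7; P3→Y gives 2>0]
(B,S,Y): not NE [P1→C gives 7>1; P2→Q gives 7>5]
(C,P,X): not NE [P2→S gives 9>8]
(C,P,Y): not NE [P3→X gives 8>7]
(C,Q,X): not NE [P1→B gives 9>3; P2→S gives 9>6; P3→Y gives 5>2]
(C,Q,Y): not NE [P1→B gives 7>3; P2→P gives 9>8]
(C,R,X): not NE [P1→B gives 3>0; P2→S gives 9>7; P3→Y gives 7>1]
(C,R,Y): not NE [P1→B gives 8>2; P2→P gives 9>0]
(C,S,X): not NE [P1→B gives 7>3]
(C,S,Y): not NE [P2→P gives 9>6; P3→X gives 9>4]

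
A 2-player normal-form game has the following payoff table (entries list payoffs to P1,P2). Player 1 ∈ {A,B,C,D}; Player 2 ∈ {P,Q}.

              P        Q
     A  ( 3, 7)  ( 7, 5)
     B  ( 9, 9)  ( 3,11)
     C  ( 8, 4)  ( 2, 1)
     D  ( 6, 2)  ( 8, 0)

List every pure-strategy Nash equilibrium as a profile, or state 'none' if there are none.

(A,P): not NE [P1→B gives 9>3]
(A,Q): not NE [P1→D gives 8>7; P2→P gives 7>5]
(B,P): not NE [P2→Q gives 11>9]
(B,Q): not NE [P1→D gives 8>3]
(C,P): not NE [P1→B gives 9>8]
(C,Q): not NE [P1→D gives 8>2; P2→P gives 4>1]
(D,P): not NE [P1→B gives 9>6]
(D,Q): not NE [P2→P gives 2>0]

No pure NE.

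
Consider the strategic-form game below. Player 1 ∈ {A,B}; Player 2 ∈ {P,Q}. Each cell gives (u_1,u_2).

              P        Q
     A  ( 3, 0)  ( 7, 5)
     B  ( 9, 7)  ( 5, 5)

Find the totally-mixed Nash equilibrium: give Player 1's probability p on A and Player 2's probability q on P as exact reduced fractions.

P1 indiff ⇒ q·3+(1-q)·7 = q·9+(1-q)·5 ⇒ q(-6) = (1-q)(-2) ⇒ q = 1/4
P2 indiff ⇒ p·0+(1-p)·7 = p·5+(1-p)·5 ⇒ p(-5) = (1-p)(-2) ⇒ p = 2/7

(p,q) = (2/7, 1/4)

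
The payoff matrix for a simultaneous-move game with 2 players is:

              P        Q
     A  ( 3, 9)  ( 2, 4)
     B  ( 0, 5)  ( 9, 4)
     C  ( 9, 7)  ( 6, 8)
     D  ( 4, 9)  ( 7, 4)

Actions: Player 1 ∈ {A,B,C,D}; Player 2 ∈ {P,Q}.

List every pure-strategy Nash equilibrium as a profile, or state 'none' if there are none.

Equilibria: none

(A,P): not NE [P1→C gives 9>3]
(A,Q): not NE [P1→B gives 9>2; P2→P gives 9>4]
(B,P): not NE [P1→C gives 9>0]
(B,Q): not NE [P2→P gives 5>4]
(C,P): not NE [P2→Q gives 8>7]
(C,Q): not NE [P1→B gives 9>6]
(D,P): not NE [P1→C gives 9>4]
(D,Q): not NE [P1→B gives 9>7; P2→P gives 9>4]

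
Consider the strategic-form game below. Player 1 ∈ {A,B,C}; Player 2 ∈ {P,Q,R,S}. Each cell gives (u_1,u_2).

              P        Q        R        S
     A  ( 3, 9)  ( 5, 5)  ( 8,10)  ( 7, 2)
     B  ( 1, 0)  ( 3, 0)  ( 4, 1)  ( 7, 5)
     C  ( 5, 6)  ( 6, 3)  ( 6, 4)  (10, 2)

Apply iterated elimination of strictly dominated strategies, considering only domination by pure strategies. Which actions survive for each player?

P1 drop B (C beats it: P:5>1 Q:6>3 R:6>4 S:10>7)
P2 drop Q (P beats it: A:9>5 C:6>3)
P2 drop S (P beats it: A:9>2 C:6>2)
P1→{A,C} P2→{P,R}

Survivors P1:{A,C} P2:{P,R}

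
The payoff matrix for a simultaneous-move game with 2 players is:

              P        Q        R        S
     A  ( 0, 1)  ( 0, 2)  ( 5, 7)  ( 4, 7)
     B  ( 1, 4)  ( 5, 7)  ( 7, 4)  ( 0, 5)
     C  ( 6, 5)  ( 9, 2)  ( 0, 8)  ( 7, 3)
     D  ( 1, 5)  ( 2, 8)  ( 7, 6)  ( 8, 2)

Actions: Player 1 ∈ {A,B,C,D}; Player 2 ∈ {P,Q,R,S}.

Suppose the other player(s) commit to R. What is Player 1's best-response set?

BR_1 = {B,D}

u_1(A vs R) = 5
u_1(B vs R) = 7
u_1(C vs R) = 0
u_1(D vs R) = 7
max payoff 7 at {B,D}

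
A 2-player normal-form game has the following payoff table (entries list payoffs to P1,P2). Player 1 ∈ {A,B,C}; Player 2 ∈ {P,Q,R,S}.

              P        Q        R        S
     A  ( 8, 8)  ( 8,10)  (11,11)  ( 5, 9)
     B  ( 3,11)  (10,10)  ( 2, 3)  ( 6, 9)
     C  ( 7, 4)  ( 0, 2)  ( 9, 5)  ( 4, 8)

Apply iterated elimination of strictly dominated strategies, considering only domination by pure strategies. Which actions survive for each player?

Remaining: P1:{A,B} P2:{P,Q,R}

P1 drop C (A beats it: P:8>7 Q:8>0 R:11>9 S:5>4)
P2 drop S (Q beats it: A:10>9 B:10>9)
P1→{A,B} P2→{P,Q,R}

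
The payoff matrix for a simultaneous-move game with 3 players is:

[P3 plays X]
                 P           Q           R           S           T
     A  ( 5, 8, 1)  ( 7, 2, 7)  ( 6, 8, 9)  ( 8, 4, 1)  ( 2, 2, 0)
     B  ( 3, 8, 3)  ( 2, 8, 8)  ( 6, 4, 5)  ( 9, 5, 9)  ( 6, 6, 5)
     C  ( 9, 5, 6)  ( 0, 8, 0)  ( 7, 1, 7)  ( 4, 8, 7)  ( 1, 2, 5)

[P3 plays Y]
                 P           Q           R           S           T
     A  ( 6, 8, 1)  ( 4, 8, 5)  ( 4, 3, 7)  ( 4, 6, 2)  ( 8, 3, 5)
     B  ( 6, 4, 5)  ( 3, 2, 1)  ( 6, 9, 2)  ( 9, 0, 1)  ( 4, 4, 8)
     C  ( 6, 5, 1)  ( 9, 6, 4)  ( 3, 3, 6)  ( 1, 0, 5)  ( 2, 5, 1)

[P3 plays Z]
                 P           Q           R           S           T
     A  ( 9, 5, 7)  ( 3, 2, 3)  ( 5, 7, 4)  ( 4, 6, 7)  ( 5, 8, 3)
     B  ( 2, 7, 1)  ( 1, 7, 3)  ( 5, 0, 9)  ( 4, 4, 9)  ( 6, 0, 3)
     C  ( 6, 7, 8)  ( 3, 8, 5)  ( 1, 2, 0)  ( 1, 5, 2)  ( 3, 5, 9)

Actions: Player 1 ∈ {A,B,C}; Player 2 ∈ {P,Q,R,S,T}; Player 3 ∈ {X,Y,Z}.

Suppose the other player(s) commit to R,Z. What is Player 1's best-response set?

argmax u_1 = {A,B}

u_1(A vs R,Z) = 5
u_1(B vs R,Z) = 5
u_1(C vs R,Z) = 1
max payoff 5 at {A,B}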